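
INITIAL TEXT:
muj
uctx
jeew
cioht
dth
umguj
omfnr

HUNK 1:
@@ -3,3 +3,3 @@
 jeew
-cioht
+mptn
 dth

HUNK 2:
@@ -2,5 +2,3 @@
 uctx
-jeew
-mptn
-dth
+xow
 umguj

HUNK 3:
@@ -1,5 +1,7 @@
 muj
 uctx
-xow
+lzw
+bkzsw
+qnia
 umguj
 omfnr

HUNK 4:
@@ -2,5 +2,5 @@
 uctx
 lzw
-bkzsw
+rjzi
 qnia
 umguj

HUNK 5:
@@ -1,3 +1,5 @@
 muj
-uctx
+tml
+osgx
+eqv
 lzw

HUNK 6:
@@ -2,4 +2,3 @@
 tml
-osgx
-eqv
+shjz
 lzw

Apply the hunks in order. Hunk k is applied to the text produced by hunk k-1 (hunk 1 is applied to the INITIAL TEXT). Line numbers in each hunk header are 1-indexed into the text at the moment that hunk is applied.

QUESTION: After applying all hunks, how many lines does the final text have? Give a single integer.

Hunk 1: at line 3 remove [cioht] add [mptn] -> 7 lines: muj uctx jeew mptn dth umguj omfnr
Hunk 2: at line 2 remove [jeew,mptn,dth] add [xow] -> 5 lines: muj uctx xow umguj omfnr
Hunk 3: at line 1 remove [xow] add [lzw,bkzsw,qnia] -> 7 lines: muj uctx lzw bkzsw qnia umguj omfnr
Hunk 4: at line 2 remove [bkzsw] add [rjzi] -> 7 lines: muj uctx lzw rjzi qnia umguj omfnr
Hunk 5: at line 1 remove [uctx] add [tml,osgx,eqv] -> 9 lines: muj tml osgx eqv lzw rjzi qnia umguj omfnr
Hunk 6: at line 2 remove [osgx,eqv] add [shjz] -> 8 lines: muj tml shjz lzw rjzi qnia umguj omfnr
Final line count: 8

Answer: 8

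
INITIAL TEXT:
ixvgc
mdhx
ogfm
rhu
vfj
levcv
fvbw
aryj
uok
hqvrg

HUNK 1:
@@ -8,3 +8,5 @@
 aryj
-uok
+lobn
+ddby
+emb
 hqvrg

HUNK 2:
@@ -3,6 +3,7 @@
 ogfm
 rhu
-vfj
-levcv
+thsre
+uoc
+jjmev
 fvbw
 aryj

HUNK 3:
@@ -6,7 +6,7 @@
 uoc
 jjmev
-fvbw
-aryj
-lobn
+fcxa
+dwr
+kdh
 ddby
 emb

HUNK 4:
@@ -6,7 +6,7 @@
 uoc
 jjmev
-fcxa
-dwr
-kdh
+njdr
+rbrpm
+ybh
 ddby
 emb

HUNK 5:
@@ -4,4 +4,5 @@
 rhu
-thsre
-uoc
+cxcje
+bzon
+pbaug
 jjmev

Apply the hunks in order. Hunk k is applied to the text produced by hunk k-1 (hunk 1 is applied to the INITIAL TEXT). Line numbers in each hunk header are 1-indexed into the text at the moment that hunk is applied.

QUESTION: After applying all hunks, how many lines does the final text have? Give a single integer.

Answer: 14

Derivation:
Hunk 1: at line 8 remove [uok] add [lobn,ddby,emb] -> 12 lines: ixvgc mdhx ogfm rhu vfj levcv fvbw aryj lobn ddby emb hqvrg
Hunk 2: at line 3 remove [vfj,levcv] add [thsre,uoc,jjmev] -> 13 lines: ixvgc mdhx ogfm rhu thsre uoc jjmev fvbw aryj lobn ddby emb hqvrg
Hunk 3: at line 6 remove [fvbw,aryj,lobn] add [fcxa,dwr,kdh] -> 13 lines: ixvgc mdhx ogfm rhu thsre uoc jjmev fcxa dwr kdh ddby emb hqvrg
Hunk 4: at line 6 remove [fcxa,dwr,kdh] add [njdr,rbrpm,ybh] -> 13 lines: ixvgc mdhx ogfm rhu thsre uoc jjmev njdr rbrpm ybh ddby emb hqvrg
Hunk 5: at line 4 remove [thsre,uoc] add [cxcje,bzon,pbaug] -> 14 lines: ixvgc mdhx ogfm rhu cxcje bzon pbaug jjmev njdr rbrpm ybh ddby emb hqvrg
Final line count: 14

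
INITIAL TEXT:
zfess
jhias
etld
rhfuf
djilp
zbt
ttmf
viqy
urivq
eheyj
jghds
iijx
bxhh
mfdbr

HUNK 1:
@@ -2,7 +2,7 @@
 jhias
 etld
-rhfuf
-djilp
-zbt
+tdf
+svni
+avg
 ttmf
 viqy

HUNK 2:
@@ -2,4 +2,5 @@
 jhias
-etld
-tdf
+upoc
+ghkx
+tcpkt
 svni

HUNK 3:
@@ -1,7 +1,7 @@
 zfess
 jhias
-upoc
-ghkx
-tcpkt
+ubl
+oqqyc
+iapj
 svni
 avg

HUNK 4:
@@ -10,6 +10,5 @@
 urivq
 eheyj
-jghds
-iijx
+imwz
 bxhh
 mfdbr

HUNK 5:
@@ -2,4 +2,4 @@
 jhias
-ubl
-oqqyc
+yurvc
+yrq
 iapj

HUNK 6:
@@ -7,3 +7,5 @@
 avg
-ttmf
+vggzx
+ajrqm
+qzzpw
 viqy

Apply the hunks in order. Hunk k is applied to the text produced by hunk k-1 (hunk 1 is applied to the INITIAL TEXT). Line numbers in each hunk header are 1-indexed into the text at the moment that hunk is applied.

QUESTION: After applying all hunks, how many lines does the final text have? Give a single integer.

Answer: 16

Derivation:
Hunk 1: at line 2 remove [rhfuf,djilp,zbt] add [tdf,svni,avg] -> 14 lines: zfess jhias etld tdf svni avg ttmf viqy urivq eheyj jghds iijx bxhh mfdbr
Hunk 2: at line 2 remove [etld,tdf] add [upoc,ghkx,tcpkt] -> 15 lines: zfess jhias upoc ghkx tcpkt svni avg ttmf viqy urivq eheyj jghds iijx bxhh mfdbr
Hunk 3: at line 1 remove [upoc,ghkx,tcpkt] add [ubl,oqqyc,iapj] -> 15 lines: zfess jhias ubl oqqyc iapj svni avg ttmf viqy urivq eheyj jghds iijx bxhh mfdbr
Hunk 4: at line 10 remove [jghds,iijx] add [imwz] -> 14 lines: zfess jhias ubl oqqyc iapj svni avg ttmf viqy urivq eheyj imwz bxhh mfdbr
Hunk 5: at line 2 remove [ubl,oqqyc] add [yurvc,yrq] -> 14 lines: zfess jhias yurvc yrq iapj svni avg ttmf viqy urivq eheyj imwz bxhh mfdbr
Hunk 6: at line 7 remove [ttmf] add [vggzx,ajrqm,qzzpw] -> 16 lines: zfess jhias yurvc yrq iapj svni avg vggzx ajrqm qzzpw viqy urivq eheyj imwz bxhh mfdbr
Final line count: 16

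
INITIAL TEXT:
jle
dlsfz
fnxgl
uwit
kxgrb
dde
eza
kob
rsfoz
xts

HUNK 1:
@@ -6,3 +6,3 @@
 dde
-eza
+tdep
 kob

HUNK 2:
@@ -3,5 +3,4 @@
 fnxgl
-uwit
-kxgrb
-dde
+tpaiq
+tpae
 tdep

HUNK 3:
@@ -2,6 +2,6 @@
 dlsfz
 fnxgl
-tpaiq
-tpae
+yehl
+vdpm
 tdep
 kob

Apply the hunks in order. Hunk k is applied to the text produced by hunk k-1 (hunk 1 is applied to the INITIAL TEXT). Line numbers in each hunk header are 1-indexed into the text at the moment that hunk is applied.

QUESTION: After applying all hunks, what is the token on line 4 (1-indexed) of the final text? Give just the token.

Hunk 1: at line 6 remove [eza] add [tdep] -> 10 lines: jle dlsfz fnxgl uwit kxgrb dde tdep kob rsfoz xts
Hunk 2: at line 3 remove [uwit,kxgrb,dde] add [tpaiq,tpae] -> 9 lines: jle dlsfz fnxgl tpaiq tpae tdep kob rsfoz xts
Hunk 3: at line 2 remove [tpaiq,tpae] add [yehl,vdpm] -> 9 lines: jle dlsfz fnxgl yehl vdpm tdep kob rsfoz xts
Final line 4: yehl

Answer: yehl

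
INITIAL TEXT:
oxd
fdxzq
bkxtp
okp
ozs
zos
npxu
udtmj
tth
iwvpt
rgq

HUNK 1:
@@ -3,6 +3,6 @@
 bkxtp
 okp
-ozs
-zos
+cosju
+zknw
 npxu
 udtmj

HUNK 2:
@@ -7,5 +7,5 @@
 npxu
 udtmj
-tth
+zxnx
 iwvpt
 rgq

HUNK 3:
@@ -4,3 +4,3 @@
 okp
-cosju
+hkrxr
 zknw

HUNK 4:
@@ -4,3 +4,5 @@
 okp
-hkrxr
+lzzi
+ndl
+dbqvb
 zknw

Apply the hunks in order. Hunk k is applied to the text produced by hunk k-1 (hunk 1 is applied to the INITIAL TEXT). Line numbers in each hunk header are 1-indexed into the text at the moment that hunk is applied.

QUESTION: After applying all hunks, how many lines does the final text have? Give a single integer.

Answer: 13

Derivation:
Hunk 1: at line 3 remove [ozs,zos] add [cosju,zknw] -> 11 lines: oxd fdxzq bkxtp okp cosju zknw npxu udtmj tth iwvpt rgq
Hunk 2: at line 7 remove [tth] add [zxnx] -> 11 lines: oxd fdxzq bkxtp okp cosju zknw npxu udtmj zxnx iwvpt rgq
Hunk 3: at line 4 remove [cosju] add [hkrxr] -> 11 lines: oxd fdxzq bkxtp okp hkrxr zknw npxu udtmj zxnx iwvpt rgq
Hunk 4: at line 4 remove [hkrxr] add [lzzi,ndl,dbqvb] -> 13 lines: oxd fdxzq bkxtp okp lzzi ndl dbqvb zknw npxu udtmj zxnx iwvpt rgq
Final line count: 13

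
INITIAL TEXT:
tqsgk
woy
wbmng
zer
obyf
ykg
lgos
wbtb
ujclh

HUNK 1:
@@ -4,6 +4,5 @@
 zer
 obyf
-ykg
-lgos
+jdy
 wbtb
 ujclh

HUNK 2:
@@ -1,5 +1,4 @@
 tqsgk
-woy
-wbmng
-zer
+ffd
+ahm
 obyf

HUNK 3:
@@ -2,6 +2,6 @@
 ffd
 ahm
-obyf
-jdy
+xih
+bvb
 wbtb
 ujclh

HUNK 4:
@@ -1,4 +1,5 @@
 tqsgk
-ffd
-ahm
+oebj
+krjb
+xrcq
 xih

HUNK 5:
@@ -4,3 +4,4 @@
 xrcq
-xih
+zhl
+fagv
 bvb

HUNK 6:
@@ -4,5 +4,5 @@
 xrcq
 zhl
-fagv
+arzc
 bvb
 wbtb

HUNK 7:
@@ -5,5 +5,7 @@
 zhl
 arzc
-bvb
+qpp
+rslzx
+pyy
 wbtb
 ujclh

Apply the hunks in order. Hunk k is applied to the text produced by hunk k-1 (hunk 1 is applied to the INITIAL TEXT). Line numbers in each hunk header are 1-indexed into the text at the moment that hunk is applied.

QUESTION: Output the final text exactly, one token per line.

Hunk 1: at line 4 remove [ykg,lgos] add [jdy] -> 8 lines: tqsgk woy wbmng zer obyf jdy wbtb ujclh
Hunk 2: at line 1 remove [woy,wbmng,zer] add [ffd,ahm] -> 7 lines: tqsgk ffd ahm obyf jdy wbtb ujclh
Hunk 3: at line 2 remove [obyf,jdy] add [xih,bvb] -> 7 lines: tqsgk ffd ahm xih bvb wbtb ujclh
Hunk 4: at line 1 remove [ffd,ahm] add [oebj,krjb,xrcq] -> 8 lines: tqsgk oebj krjb xrcq xih bvb wbtb ujclh
Hunk 5: at line 4 remove [xih] add [zhl,fagv] -> 9 lines: tqsgk oebj krjb xrcq zhl fagv bvb wbtb ujclh
Hunk 6: at line 4 remove [fagv] add [arzc] -> 9 lines: tqsgk oebj krjb xrcq zhl arzc bvb wbtb ujclh
Hunk 7: at line 5 remove [bvb] add [qpp,rslzx,pyy] -> 11 lines: tqsgk oebj krjb xrcq zhl arzc qpp rslzx pyy wbtb ujclh

Answer: tqsgk
oebj
krjb
xrcq
zhl
arzc
qpp
rslzx
pyy
wbtb
ujclh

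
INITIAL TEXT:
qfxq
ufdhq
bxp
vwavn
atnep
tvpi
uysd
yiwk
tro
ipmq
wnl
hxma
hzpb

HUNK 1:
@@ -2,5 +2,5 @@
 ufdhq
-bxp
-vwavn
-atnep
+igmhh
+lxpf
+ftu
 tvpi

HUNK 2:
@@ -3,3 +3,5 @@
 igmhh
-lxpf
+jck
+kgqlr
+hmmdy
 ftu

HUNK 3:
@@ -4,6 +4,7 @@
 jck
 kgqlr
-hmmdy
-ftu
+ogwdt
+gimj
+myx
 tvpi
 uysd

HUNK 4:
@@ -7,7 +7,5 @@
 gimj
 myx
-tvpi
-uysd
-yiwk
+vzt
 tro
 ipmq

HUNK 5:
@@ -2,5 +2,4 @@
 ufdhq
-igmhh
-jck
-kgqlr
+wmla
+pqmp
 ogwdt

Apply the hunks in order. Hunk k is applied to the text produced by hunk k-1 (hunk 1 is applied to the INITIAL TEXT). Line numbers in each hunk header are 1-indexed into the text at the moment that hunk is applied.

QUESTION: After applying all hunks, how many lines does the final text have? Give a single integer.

Hunk 1: at line 2 remove [bxp,vwavn,atnep] add [igmhh,lxpf,ftu] -> 13 lines: qfxq ufdhq igmhh lxpf ftu tvpi uysd yiwk tro ipmq wnl hxma hzpb
Hunk 2: at line 3 remove [lxpf] add [jck,kgqlr,hmmdy] -> 15 lines: qfxq ufdhq igmhh jck kgqlr hmmdy ftu tvpi uysd yiwk tro ipmq wnl hxma hzpb
Hunk 3: at line 4 remove [hmmdy,ftu] add [ogwdt,gimj,myx] -> 16 lines: qfxq ufdhq igmhh jck kgqlr ogwdt gimj myx tvpi uysd yiwk tro ipmq wnl hxma hzpb
Hunk 4: at line 7 remove [tvpi,uysd,yiwk] add [vzt] -> 14 lines: qfxq ufdhq igmhh jck kgqlr ogwdt gimj myx vzt tro ipmq wnl hxma hzpb
Hunk 5: at line 2 remove [igmhh,jck,kgqlr] add [wmla,pqmp] -> 13 lines: qfxq ufdhq wmla pqmp ogwdt gimj myx vzt tro ipmq wnl hxma hzpb
Final line count: 13

Answer: 13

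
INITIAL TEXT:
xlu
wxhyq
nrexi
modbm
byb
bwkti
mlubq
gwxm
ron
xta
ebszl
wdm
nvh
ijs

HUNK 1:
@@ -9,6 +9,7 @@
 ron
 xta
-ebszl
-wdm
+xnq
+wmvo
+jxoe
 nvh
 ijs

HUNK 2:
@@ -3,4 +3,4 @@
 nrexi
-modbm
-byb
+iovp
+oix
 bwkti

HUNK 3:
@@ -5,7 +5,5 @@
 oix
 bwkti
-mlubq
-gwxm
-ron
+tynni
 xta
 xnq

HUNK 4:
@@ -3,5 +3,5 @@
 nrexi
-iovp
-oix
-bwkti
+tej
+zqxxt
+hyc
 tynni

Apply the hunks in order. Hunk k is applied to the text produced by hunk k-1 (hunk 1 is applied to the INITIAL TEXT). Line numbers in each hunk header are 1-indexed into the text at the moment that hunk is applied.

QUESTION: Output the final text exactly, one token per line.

Answer: xlu
wxhyq
nrexi
tej
zqxxt
hyc
tynni
xta
xnq
wmvo
jxoe
nvh
ijs

Derivation:
Hunk 1: at line 9 remove [ebszl,wdm] add [xnq,wmvo,jxoe] -> 15 lines: xlu wxhyq nrexi modbm byb bwkti mlubq gwxm ron xta xnq wmvo jxoe nvh ijs
Hunk 2: at line 3 remove [modbm,byb] add [iovp,oix] -> 15 lines: xlu wxhyq nrexi iovp oix bwkti mlubq gwxm ron xta xnq wmvo jxoe nvh ijs
Hunk 3: at line 5 remove [mlubq,gwxm,ron] add [tynni] -> 13 lines: xlu wxhyq nrexi iovp oix bwkti tynni xta xnq wmvo jxoe nvh ijs
Hunk 4: at line 3 remove [iovp,oix,bwkti] add [tej,zqxxt,hyc] -> 13 lines: xlu wxhyq nrexi tej zqxxt hyc tynni xta xnq wmvo jxoe nvh ijs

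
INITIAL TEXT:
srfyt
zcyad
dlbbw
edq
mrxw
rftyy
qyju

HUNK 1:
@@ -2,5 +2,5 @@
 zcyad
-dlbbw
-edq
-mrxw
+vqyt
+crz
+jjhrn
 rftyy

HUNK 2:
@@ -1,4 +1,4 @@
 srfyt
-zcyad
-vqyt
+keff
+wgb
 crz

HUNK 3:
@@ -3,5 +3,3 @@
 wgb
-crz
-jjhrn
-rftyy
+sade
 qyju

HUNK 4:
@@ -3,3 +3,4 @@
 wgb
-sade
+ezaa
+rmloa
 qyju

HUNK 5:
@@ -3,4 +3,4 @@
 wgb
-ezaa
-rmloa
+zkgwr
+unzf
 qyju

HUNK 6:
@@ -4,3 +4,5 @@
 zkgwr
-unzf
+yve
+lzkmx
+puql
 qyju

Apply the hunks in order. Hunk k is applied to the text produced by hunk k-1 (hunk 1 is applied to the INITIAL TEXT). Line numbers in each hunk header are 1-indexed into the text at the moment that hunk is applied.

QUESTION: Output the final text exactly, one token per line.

Hunk 1: at line 2 remove [dlbbw,edq,mrxw] add [vqyt,crz,jjhrn] -> 7 lines: srfyt zcyad vqyt crz jjhrn rftyy qyju
Hunk 2: at line 1 remove [zcyad,vqyt] add [keff,wgb] -> 7 lines: srfyt keff wgb crz jjhrn rftyy qyju
Hunk 3: at line 3 remove [crz,jjhrn,rftyy] add [sade] -> 5 lines: srfyt keff wgb sade qyju
Hunk 4: at line 3 remove [sade] add [ezaa,rmloa] -> 6 lines: srfyt keff wgb ezaa rmloa qyju
Hunk 5: at line 3 remove [ezaa,rmloa] add [zkgwr,unzf] -> 6 lines: srfyt keff wgb zkgwr unzf qyju
Hunk 6: at line 4 remove [unzf] add [yve,lzkmx,puql] -> 8 lines: srfyt keff wgb zkgwr yve lzkmx puql qyju

Answer: srfyt
keff
wgb
zkgwr
yve
lzkmx
puql
qyju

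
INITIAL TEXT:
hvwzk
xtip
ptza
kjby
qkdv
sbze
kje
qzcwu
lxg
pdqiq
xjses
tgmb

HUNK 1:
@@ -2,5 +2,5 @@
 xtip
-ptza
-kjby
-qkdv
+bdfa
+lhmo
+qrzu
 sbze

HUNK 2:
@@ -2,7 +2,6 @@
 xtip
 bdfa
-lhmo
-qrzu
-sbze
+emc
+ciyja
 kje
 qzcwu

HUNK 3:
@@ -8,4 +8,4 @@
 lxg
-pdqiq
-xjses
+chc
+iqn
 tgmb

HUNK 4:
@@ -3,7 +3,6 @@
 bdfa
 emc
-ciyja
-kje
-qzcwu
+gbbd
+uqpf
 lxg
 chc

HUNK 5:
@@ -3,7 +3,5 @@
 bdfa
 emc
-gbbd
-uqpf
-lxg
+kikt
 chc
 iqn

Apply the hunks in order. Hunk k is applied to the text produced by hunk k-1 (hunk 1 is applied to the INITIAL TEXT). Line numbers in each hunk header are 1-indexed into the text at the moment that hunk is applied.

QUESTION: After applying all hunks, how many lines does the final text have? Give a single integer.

Hunk 1: at line 2 remove [ptza,kjby,qkdv] add [bdfa,lhmo,qrzu] -> 12 lines: hvwzk xtip bdfa lhmo qrzu sbze kje qzcwu lxg pdqiq xjses tgmb
Hunk 2: at line 2 remove [lhmo,qrzu,sbze] add [emc,ciyja] -> 11 lines: hvwzk xtip bdfa emc ciyja kje qzcwu lxg pdqiq xjses tgmb
Hunk 3: at line 8 remove [pdqiq,xjses] add [chc,iqn] -> 11 lines: hvwzk xtip bdfa emc ciyja kje qzcwu lxg chc iqn tgmb
Hunk 4: at line 3 remove [ciyja,kje,qzcwu] add [gbbd,uqpf] -> 10 lines: hvwzk xtip bdfa emc gbbd uqpf lxg chc iqn tgmb
Hunk 5: at line 3 remove [gbbd,uqpf,lxg] add [kikt] -> 8 lines: hvwzk xtip bdfa emc kikt chc iqn tgmb
Final line count: 8

Answer: 8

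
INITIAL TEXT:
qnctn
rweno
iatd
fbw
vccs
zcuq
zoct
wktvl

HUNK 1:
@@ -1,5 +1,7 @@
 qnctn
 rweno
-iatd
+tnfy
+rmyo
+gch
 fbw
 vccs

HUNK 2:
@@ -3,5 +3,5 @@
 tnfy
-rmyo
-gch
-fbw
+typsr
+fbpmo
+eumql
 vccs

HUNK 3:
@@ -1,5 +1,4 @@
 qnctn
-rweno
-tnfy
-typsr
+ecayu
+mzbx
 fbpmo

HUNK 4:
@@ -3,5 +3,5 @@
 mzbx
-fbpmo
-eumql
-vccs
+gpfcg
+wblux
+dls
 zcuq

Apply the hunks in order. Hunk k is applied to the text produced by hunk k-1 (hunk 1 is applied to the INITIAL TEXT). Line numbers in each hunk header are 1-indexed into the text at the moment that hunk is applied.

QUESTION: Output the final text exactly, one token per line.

Answer: qnctn
ecayu
mzbx
gpfcg
wblux
dls
zcuq
zoct
wktvl

Derivation:
Hunk 1: at line 1 remove [iatd] add [tnfy,rmyo,gch] -> 10 lines: qnctn rweno tnfy rmyo gch fbw vccs zcuq zoct wktvl
Hunk 2: at line 3 remove [rmyo,gch,fbw] add [typsr,fbpmo,eumql] -> 10 lines: qnctn rweno tnfy typsr fbpmo eumql vccs zcuq zoct wktvl
Hunk 3: at line 1 remove [rweno,tnfy,typsr] add [ecayu,mzbx] -> 9 lines: qnctn ecayu mzbx fbpmo eumql vccs zcuq zoct wktvl
Hunk 4: at line 3 remove [fbpmo,eumql,vccs] add [gpfcg,wblux,dls] -> 9 lines: qnctn ecayu mzbx gpfcg wblux dls zcuq zoct wktvl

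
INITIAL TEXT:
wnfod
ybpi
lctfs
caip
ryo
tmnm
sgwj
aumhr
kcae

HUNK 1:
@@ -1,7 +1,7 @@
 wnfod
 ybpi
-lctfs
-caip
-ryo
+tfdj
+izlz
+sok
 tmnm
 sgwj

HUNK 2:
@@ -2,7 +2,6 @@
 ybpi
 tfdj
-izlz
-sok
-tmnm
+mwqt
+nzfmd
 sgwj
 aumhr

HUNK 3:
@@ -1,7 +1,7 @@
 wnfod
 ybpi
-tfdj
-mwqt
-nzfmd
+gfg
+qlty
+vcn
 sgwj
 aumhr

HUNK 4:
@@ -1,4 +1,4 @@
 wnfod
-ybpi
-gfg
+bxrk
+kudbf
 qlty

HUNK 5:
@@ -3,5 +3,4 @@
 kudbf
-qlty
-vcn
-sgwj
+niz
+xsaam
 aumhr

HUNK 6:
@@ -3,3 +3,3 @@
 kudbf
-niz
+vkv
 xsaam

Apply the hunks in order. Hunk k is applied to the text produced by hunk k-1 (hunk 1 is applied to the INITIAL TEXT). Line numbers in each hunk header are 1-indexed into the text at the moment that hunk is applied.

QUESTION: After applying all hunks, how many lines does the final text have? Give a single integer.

Hunk 1: at line 1 remove [lctfs,caip,ryo] add [tfdj,izlz,sok] -> 9 lines: wnfod ybpi tfdj izlz sok tmnm sgwj aumhr kcae
Hunk 2: at line 2 remove [izlz,sok,tmnm] add [mwqt,nzfmd] -> 8 lines: wnfod ybpi tfdj mwqt nzfmd sgwj aumhr kcae
Hunk 3: at line 1 remove [tfdj,mwqt,nzfmd] add [gfg,qlty,vcn] -> 8 lines: wnfod ybpi gfg qlty vcn sgwj aumhr kcae
Hunk 4: at line 1 remove [ybpi,gfg] add [bxrk,kudbf] -> 8 lines: wnfod bxrk kudbf qlty vcn sgwj aumhr kcae
Hunk 5: at line 3 remove [qlty,vcn,sgwj] add [niz,xsaam] -> 7 lines: wnfod bxrk kudbf niz xsaam aumhr kcae
Hunk 6: at line 3 remove [niz] add [vkv] -> 7 lines: wnfod bxrk kudbf vkv xsaam aumhr kcae
Final line count: 7

Answer: 7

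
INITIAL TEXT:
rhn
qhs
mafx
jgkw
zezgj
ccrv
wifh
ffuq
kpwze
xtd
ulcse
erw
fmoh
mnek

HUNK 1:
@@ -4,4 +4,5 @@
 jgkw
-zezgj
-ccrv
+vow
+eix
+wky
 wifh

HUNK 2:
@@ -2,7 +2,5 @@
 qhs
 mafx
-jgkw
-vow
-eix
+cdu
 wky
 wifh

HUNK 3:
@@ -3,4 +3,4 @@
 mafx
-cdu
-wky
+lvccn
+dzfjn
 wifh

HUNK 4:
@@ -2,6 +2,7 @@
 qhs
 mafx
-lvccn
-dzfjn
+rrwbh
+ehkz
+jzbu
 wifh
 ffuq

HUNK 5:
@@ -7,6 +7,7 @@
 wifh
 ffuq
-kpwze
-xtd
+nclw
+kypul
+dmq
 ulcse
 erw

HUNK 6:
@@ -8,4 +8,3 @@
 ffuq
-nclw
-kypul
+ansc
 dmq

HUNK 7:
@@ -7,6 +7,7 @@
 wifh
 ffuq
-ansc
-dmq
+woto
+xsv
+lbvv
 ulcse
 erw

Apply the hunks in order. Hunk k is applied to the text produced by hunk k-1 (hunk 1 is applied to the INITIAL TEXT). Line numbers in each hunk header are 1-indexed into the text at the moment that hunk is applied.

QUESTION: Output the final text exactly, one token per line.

Hunk 1: at line 4 remove [zezgj,ccrv] add [vow,eix,wky] -> 15 lines: rhn qhs mafx jgkw vow eix wky wifh ffuq kpwze xtd ulcse erw fmoh mnek
Hunk 2: at line 2 remove [jgkw,vow,eix] add [cdu] -> 13 lines: rhn qhs mafx cdu wky wifh ffuq kpwze xtd ulcse erw fmoh mnek
Hunk 3: at line 3 remove [cdu,wky] add [lvccn,dzfjn] -> 13 lines: rhn qhs mafx lvccn dzfjn wifh ffuq kpwze xtd ulcse erw fmoh mnek
Hunk 4: at line 2 remove [lvccn,dzfjn] add [rrwbh,ehkz,jzbu] -> 14 lines: rhn qhs mafx rrwbh ehkz jzbu wifh ffuq kpwze xtd ulcse erw fmoh mnek
Hunk 5: at line 7 remove [kpwze,xtd] add [nclw,kypul,dmq] -> 15 lines: rhn qhs mafx rrwbh ehkz jzbu wifh ffuq nclw kypul dmq ulcse erw fmoh mnek
Hunk 6: at line 8 remove [nclw,kypul] add [ansc] -> 14 lines: rhn qhs mafx rrwbh ehkz jzbu wifh ffuq ansc dmq ulcse erw fmoh mnek
Hunk 7: at line 7 remove [ansc,dmq] add [woto,xsv,lbvv] -> 15 lines: rhn qhs mafx rrwbh ehkz jzbu wifh ffuq woto xsv lbvv ulcse erw fmoh mnek

Answer: rhn
qhs
mafx
rrwbh
ehkz
jzbu
wifh
ffuq
woto
xsv
lbvv
ulcse
erw
fmoh
mnek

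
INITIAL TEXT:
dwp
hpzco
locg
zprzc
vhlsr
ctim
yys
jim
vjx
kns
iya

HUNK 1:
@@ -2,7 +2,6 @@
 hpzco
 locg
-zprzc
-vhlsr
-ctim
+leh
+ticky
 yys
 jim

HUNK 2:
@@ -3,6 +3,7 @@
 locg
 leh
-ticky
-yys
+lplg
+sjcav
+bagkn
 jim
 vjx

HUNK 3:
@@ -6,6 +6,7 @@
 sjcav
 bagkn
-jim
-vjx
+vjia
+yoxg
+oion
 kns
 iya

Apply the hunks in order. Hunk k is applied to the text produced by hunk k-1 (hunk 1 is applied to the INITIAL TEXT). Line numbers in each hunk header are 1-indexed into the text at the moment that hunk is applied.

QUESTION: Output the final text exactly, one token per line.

Answer: dwp
hpzco
locg
leh
lplg
sjcav
bagkn
vjia
yoxg
oion
kns
iya

Derivation:
Hunk 1: at line 2 remove [zprzc,vhlsr,ctim] add [leh,ticky] -> 10 lines: dwp hpzco locg leh ticky yys jim vjx kns iya
Hunk 2: at line 3 remove [ticky,yys] add [lplg,sjcav,bagkn] -> 11 lines: dwp hpzco locg leh lplg sjcav bagkn jim vjx kns iya
Hunk 3: at line 6 remove [jim,vjx] add [vjia,yoxg,oion] -> 12 lines: dwp hpzco locg leh lplg sjcav bagkn vjia yoxg oion kns iya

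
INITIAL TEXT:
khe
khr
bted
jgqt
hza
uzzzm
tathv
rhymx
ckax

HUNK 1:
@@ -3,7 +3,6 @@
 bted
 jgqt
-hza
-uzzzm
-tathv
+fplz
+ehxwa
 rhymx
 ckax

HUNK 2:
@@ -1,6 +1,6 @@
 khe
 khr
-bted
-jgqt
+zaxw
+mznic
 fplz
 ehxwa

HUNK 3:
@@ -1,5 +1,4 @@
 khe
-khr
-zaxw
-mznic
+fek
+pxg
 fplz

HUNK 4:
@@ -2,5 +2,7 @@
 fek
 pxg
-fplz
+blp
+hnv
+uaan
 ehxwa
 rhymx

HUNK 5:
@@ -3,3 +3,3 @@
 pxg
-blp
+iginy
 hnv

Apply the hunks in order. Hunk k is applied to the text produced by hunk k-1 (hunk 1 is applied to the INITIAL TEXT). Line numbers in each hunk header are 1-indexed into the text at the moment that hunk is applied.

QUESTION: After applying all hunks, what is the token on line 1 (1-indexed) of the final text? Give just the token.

Answer: khe

Derivation:
Hunk 1: at line 3 remove [hza,uzzzm,tathv] add [fplz,ehxwa] -> 8 lines: khe khr bted jgqt fplz ehxwa rhymx ckax
Hunk 2: at line 1 remove [bted,jgqt] add [zaxw,mznic] -> 8 lines: khe khr zaxw mznic fplz ehxwa rhymx ckax
Hunk 3: at line 1 remove [khr,zaxw,mznic] add [fek,pxg] -> 7 lines: khe fek pxg fplz ehxwa rhymx ckax
Hunk 4: at line 2 remove [fplz] add [blp,hnv,uaan] -> 9 lines: khe fek pxg blp hnv uaan ehxwa rhymx ckax
Hunk 5: at line 3 remove [blp] add [iginy] -> 9 lines: khe fek pxg iginy hnv uaan ehxwa rhymx ckax
Final line 1: khe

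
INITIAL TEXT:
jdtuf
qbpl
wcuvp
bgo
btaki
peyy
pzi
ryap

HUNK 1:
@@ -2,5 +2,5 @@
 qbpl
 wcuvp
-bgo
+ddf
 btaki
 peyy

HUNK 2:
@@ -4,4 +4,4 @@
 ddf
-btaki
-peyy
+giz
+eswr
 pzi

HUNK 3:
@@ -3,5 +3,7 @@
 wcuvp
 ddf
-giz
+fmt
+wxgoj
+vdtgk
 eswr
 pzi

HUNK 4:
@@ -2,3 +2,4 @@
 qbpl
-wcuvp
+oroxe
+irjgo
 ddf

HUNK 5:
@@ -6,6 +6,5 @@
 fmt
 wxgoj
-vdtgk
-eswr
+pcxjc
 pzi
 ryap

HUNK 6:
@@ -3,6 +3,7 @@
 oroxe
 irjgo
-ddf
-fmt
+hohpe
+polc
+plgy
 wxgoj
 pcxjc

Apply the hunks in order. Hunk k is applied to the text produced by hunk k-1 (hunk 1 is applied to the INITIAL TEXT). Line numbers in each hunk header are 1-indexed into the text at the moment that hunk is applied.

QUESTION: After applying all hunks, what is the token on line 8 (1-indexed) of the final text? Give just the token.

Hunk 1: at line 2 remove [bgo] add [ddf] -> 8 lines: jdtuf qbpl wcuvp ddf btaki peyy pzi ryap
Hunk 2: at line 4 remove [btaki,peyy] add [giz,eswr] -> 8 lines: jdtuf qbpl wcuvp ddf giz eswr pzi ryap
Hunk 3: at line 3 remove [giz] add [fmt,wxgoj,vdtgk] -> 10 lines: jdtuf qbpl wcuvp ddf fmt wxgoj vdtgk eswr pzi ryap
Hunk 4: at line 2 remove [wcuvp] add [oroxe,irjgo] -> 11 lines: jdtuf qbpl oroxe irjgo ddf fmt wxgoj vdtgk eswr pzi ryap
Hunk 5: at line 6 remove [vdtgk,eswr] add [pcxjc] -> 10 lines: jdtuf qbpl oroxe irjgo ddf fmt wxgoj pcxjc pzi ryap
Hunk 6: at line 3 remove [ddf,fmt] add [hohpe,polc,plgy] -> 11 lines: jdtuf qbpl oroxe irjgo hohpe polc plgy wxgoj pcxjc pzi ryap
Final line 8: wxgoj

Answer: wxgoj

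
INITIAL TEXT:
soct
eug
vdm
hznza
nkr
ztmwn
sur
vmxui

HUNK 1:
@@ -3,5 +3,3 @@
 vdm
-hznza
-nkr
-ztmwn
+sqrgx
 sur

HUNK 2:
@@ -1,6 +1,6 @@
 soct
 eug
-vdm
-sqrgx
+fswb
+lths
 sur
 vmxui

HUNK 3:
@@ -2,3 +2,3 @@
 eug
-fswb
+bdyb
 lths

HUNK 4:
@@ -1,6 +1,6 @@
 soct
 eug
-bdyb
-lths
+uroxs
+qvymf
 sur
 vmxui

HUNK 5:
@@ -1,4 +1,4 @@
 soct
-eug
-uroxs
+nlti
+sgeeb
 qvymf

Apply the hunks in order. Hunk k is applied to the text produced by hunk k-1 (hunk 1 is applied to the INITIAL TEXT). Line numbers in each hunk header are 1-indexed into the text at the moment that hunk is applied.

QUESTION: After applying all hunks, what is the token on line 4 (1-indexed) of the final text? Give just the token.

Answer: qvymf

Derivation:
Hunk 1: at line 3 remove [hznza,nkr,ztmwn] add [sqrgx] -> 6 lines: soct eug vdm sqrgx sur vmxui
Hunk 2: at line 1 remove [vdm,sqrgx] add [fswb,lths] -> 6 lines: soct eug fswb lths sur vmxui
Hunk 3: at line 2 remove [fswb] add [bdyb] -> 6 lines: soct eug bdyb lths sur vmxui
Hunk 4: at line 1 remove [bdyb,lths] add [uroxs,qvymf] -> 6 lines: soct eug uroxs qvymf sur vmxui
Hunk 5: at line 1 remove [eug,uroxs] add [nlti,sgeeb] -> 6 lines: soct nlti sgeeb qvymf sur vmxui
Final line 4: qvymf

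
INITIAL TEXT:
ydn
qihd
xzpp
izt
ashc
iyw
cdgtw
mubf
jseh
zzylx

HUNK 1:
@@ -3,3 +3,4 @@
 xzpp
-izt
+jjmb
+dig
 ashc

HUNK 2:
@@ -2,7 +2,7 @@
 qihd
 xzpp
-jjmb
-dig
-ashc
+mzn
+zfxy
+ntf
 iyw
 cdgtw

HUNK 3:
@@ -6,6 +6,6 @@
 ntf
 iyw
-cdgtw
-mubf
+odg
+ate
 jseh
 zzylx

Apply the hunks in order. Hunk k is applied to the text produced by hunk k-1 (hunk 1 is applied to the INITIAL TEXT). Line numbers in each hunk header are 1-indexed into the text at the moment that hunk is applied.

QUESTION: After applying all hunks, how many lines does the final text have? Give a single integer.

Hunk 1: at line 3 remove [izt] add [jjmb,dig] -> 11 lines: ydn qihd xzpp jjmb dig ashc iyw cdgtw mubf jseh zzylx
Hunk 2: at line 2 remove [jjmb,dig,ashc] add [mzn,zfxy,ntf] -> 11 lines: ydn qihd xzpp mzn zfxy ntf iyw cdgtw mubf jseh zzylx
Hunk 3: at line 6 remove [cdgtw,mubf] add [odg,ate] -> 11 lines: ydn qihd xzpp mzn zfxy ntf iyw odg ate jseh zzylx
Final line count: 11

Answer: 11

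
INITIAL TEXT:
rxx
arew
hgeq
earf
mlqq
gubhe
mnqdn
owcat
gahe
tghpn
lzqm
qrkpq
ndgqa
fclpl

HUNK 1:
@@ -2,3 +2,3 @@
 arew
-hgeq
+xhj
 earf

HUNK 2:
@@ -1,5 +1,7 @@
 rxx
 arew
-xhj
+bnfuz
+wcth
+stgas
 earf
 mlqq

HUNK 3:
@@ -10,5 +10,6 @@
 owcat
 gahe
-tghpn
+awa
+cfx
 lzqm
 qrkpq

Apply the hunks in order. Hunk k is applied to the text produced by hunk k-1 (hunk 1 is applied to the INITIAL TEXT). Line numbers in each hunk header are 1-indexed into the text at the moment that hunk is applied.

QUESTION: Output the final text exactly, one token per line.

Hunk 1: at line 2 remove [hgeq] add [xhj] -> 14 lines: rxx arew xhj earf mlqq gubhe mnqdn owcat gahe tghpn lzqm qrkpq ndgqa fclpl
Hunk 2: at line 1 remove [xhj] add [bnfuz,wcth,stgas] -> 16 lines: rxx arew bnfuz wcth stgas earf mlqq gubhe mnqdn owcat gahe tghpn lzqm qrkpq ndgqa fclpl
Hunk 3: at line 10 remove [tghpn] add [awa,cfx] -> 17 lines: rxx arew bnfuz wcth stgas earf mlqq gubhe mnqdn owcat gahe awa cfx lzqm qrkpq ndgqa fclpl

Answer: rxx
arew
bnfuz
wcth
stgas
earf
mlqq
gubhe
mnqdn
owcat
gahe
awa
cfx
lzqm
qrkpq
ndgqa
fclpl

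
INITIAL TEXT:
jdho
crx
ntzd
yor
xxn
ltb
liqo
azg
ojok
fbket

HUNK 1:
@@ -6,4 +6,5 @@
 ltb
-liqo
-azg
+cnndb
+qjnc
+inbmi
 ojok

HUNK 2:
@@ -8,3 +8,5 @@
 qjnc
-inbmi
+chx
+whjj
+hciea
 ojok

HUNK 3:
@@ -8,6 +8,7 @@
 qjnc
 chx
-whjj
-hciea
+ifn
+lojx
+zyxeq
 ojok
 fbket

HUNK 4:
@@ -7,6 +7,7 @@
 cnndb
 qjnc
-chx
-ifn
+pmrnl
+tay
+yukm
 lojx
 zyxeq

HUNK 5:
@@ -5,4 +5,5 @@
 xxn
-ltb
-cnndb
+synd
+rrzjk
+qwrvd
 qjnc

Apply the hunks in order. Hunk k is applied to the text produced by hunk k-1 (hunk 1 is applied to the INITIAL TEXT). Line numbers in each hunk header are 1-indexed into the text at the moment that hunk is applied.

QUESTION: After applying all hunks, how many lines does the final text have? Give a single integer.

Answer: 16

Derivation:
Hunk 1: at line 6 remove [liqo,azg] add [cnndb,qjnc,inbmi] -> 11 lines: jdho crx ntzd yor xxn ltb cnndb qjnc inbmi ojok fbket
Hunk 2: at line 8 remove [inbmi] add [chx,whjj,hciea] -> 13 lines: jdho crx ntzd yor xxn ltb cnndb qjnc chx whjj hciea ojok fbket
Hunk 3: at line 8 remove [whjj,hciea] add [ifn,lojx,zyxeq] -> 14 lines: jdho crx ntzd yor xxn ltb cnndb qjnc chx ifn lojx zyxeq ojok fbket
Hunk 4: at line 7 remove [chx,ifn] add [pmrnl,tay,yukm] -> 15 lines: jdho crx ntzd yor xxn ltb cnndb qjnc pmrnl tay yukm lojx zyxeq ojok fbket
Hunk 5: at line 5 remove [ltb,cnndb] add [synd,rrzjk,qwrvd] -> 16 lines: jdho crx ntzd yor xxn synd rrzjk qwrvd qjnc pmrnl tay yukm lojx zyxeq ojok fbket
Final line count: 16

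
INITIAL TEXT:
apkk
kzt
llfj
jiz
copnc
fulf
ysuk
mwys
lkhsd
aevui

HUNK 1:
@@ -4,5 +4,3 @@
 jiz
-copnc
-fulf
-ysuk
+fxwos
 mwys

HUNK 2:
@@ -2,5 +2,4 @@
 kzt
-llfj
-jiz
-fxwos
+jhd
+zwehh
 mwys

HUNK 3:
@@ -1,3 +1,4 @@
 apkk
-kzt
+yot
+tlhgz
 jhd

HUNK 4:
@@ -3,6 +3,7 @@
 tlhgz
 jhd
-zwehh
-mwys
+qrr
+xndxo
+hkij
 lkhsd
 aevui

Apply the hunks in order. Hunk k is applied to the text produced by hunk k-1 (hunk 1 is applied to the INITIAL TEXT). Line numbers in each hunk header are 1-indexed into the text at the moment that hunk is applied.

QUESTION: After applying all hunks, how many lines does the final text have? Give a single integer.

Hunk 1: at line 4 remove [copnc,fulf,ysuk] add [fxwos] -> 8 lines: apkk kzt llfj jiz fxwos mwys lkhsd aevui
Hunk 2: at line 2 remove [llfj,jiz,fxwos] add [jhd,zwehh] -> 7 lines: apkk kzt jhd zwehh mwys lkhsd aevui
Hunk 3: at line 1 remove [kzt] add [yot,tlhgz] -> 8 lines: apkk yot tlhgz jhd zwehh mwys lkhsd aevui
Hunk 4: at line 3 remove [zwehh,mwys] add [qrr,xndxo,hkij] -> 9 lines: apkk yot tlhgz jhd qrr xndxo hkij lkhsd aevui
Final line count: 9

Answer: 9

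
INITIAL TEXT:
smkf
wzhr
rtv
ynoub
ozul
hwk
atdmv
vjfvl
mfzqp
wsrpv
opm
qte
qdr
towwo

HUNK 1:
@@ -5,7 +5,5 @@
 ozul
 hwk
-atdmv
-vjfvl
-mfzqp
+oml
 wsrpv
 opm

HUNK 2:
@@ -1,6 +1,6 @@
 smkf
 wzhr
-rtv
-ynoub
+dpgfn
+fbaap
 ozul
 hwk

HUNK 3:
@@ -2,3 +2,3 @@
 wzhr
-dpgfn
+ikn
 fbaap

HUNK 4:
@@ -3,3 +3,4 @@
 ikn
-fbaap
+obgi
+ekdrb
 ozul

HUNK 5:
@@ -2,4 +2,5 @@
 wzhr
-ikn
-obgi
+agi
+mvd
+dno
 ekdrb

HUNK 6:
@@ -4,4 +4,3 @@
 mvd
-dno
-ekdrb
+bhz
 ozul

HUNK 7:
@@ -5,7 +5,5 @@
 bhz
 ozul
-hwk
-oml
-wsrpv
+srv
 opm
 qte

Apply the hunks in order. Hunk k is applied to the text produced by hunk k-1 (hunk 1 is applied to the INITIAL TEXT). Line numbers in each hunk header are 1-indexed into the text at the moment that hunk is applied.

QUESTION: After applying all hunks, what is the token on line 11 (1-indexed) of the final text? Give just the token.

Answer: towwo

Derivation:
Hunk 1: at line 5 remove [atdmv,vjfvl,mfzqp] add [oml] -> 12 lines: smkf wzhr rtv ynoub ozul hwk oml wsrpv opm qte qdr towwo
Hunk 2: at line 1 remove [rtv,ynoub] add [dpgfn,fbaap] -> 12 lines: smkf wzhr dpgfn fbaap ozul hwk oml wsrpv opm qte qdr towwo
Hunk 3: at line 2 remove [dpgfn] add [ikn] -> 12 lines: smkf wzhr ikn fbaap ozul hwk oml wsrpv opm qte qdr towwo
Hunk 4: at line 3 remove [fbaap] add [obgi,ekdrb] -> 13 lines: smkf wzhr ikn obgi ekdrb ozul hwk oml wsrpv opm qte qdr towwo
Hunk 5: at line 2 remove [ikn,obgi] add [agi,mvd,dno] -> 14 lines: smkf wzhr agi mvd dno ekdrb ozul hwk oml wsrpv opm qte qdr towwo
Hunk 6: at line 4 remove [dno,ekdrb] add [bhz] -> 13 lines: smkf wzhr agi mvd bhz ozul hwk oml wsrpv opm qte qdr towwo
Hunk 7: at line 5 remove [hwk,oml,wsrpv] add [srv] -> 11 lines: smkf wzhr agi mvd bhz ozul srv opm qte qdr towwo
Final line 11: towwo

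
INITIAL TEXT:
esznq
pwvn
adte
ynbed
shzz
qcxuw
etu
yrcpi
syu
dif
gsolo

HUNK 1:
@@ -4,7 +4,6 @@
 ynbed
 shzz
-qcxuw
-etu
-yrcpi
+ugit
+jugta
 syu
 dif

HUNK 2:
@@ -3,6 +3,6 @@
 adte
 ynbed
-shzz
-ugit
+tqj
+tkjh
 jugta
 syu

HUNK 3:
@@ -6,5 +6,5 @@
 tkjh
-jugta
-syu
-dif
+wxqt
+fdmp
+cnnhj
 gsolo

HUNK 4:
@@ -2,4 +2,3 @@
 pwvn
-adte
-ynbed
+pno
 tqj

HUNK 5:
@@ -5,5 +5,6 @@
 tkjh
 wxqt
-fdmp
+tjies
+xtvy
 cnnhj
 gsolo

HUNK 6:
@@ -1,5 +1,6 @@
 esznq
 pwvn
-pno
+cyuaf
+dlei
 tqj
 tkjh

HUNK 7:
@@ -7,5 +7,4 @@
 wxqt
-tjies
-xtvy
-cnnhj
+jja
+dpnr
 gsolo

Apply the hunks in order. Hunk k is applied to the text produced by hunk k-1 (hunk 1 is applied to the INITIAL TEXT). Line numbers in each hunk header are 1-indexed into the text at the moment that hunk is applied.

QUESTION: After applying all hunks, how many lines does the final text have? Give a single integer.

Hunk 1: at line 4 remove [qcxuw,etu,yrcpi] add [ugit,jugta] -> 10 lines: esznq pwvn adte ynbed shzz ugit jugta syu dif gsolo
Hunk 2: at line 3 remove [shzz,ugit] add [tqj,tkjh] -> 10 lines: esznq pwvn adte ynbed tqj tkjh jugta syu dif gsolo
Hunk 3: at line 6 remove [jugta,syu,dif] add [wxqt,fdmp,cnnhj] -> 10 lines: esznq pwvn adte ynbed tqj tkjh wxqt fdmp cnnhj gsolo
Hunk 4: at line 2 remove [adte,ynbed] add [pno] -> 9 lines: esznq pwvn pno tqj tkjh wxqt fdmp cnnhj gsolo
Hunk 5: at line 5 remove [fdmp] add [tjies,xtvy] -> 10 lines: esznq pwvn pno tqj tkjh wxqt tjies xtvy cnnhj gsolo
Hunk 6: at line 1 remove [pno] add [cyuaf,dlei] -> 11 lines: esznq pwvn cyuaf dlei tqj tkjh wxqt tjies xtvy cnnhj gsolo
Hunk 7: at line 7 remove [tjies,xtvy,cnnhj] add [jja,dpnr] -> 10 lines: esznq pwvn cyuaf dlei tqj tkjh wxqt jja dpnr gsolo
Final line count: 10

Answer: 10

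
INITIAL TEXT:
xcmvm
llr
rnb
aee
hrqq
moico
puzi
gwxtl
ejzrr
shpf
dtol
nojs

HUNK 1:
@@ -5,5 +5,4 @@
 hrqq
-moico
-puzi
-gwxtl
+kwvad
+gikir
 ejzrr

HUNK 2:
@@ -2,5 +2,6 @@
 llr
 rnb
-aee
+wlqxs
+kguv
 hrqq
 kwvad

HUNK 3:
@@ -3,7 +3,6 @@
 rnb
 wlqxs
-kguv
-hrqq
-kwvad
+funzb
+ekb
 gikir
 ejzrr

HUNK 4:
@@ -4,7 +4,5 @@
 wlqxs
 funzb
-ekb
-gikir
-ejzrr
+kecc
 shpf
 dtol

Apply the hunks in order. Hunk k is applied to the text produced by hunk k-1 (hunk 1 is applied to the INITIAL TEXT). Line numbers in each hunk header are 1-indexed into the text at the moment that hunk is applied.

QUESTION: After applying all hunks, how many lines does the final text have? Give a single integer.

Answer: 9

Derivation:
Hunk 1: at line 5 remove [moico,puzi,gwxtl] add [kwvad,gikir] -> 11 lines: xcmvm llr rnb aee hrqq kwvad gikir ejzrr shpf dtol nojs
Hunk 2: at line 2 remove [aee] add [wlqxs,kguv] -> 12 lines: xcmvm llr rnb wlqxs kguv hrqq kwvad gikir ejzrr shpf dtol nojs
Hunk 3: at line 3 remove [kguv,hrqq,kwvad] add [funzb,ekb] -> 11 lines: xcmvm llr rnb wlqxs funzb ekb gikir ejzrr shpf dtol nojs
Hunk 4: at line 4 remove [ekb,gikir,ejzrr] add [kecc] -> 9 lines: xcmvm llr rnb wlqxs funzb kecc shpf dtol nojs
Final line count: 9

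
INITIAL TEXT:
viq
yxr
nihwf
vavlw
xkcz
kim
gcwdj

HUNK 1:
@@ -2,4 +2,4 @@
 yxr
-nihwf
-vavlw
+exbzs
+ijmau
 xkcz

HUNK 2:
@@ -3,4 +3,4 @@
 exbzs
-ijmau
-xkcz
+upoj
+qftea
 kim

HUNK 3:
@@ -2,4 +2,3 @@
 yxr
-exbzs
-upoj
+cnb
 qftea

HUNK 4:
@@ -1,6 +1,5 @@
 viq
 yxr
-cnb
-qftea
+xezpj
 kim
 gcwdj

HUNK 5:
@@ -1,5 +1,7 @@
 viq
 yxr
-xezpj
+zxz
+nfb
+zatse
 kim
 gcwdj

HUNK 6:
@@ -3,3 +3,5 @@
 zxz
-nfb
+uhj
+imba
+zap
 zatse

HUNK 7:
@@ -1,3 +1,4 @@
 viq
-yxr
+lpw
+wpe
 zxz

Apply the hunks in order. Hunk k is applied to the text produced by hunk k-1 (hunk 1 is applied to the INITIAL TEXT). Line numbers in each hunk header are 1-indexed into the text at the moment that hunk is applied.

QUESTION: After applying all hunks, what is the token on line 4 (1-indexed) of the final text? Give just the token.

Answer: zxz

Derivation:
Hunk 1: at line 2 remove [nihwf,vavlw] add [exbzs,ijmau] -> 7 lines: viq yxr exbzs ijmau xkcz kim gcwdj
Hunk 2: at line 3 remove [ijmau,xkcz] add [upoj,qftea] -> 7 lines: viq yxr exbzs upoj qftea kim gcwdj
Hunk 3: at line 2 remove [exbzs,upoj] add [cnb] -> 6 lines: viq yxr cnb qftea kim gcwdj
Hunk 4: at line 1 remove [cnb,qftea] add [xezpj] -> 5 lines: viq yxr xezpj kim gcwdj
Hunk 5: at line 1 remove [xezpj] add [zxz,nfb,zatse] -> 7 lines: viq yxr zxz nfb zatse kim gcwdj
Hunk 6: at line 3 remove [nfb] add [uhj,imba,zap] -> 9 lines: viq yxr zxz uhj imba zap zatse kim gcwdj
Hunk 7: at line 1 remove [yxr] add [lpw,wpe] -> 10 lines: viq lpw wpe zxz uhj imba zap zatse kim gcwdj
Final line 4: zxz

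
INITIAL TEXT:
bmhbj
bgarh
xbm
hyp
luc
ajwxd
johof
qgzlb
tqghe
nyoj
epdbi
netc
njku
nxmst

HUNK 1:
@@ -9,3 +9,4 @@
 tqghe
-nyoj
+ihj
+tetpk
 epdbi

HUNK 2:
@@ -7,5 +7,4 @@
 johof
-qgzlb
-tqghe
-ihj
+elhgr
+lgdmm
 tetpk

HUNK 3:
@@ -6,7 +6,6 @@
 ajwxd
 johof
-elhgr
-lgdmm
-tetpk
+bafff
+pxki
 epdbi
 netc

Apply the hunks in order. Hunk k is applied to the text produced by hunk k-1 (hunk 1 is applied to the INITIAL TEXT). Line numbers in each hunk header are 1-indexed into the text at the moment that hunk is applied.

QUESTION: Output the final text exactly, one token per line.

Hunk 1: at line 9 remove [nyoj] add [ihj,tetpk] -> 15 lines: bmhbj bgarh xbm hyp luc ajwxd johof qgzlb tqghe ihj tetpk epdbi netc njku nxmst
Hunk 2: at line 7 remove [qgzlb,tqghe,ihj] add [elhgr,lgdmm] -> 14 lines: bmhbj bgarh xbm hyp luc ajwxd johof elhgr lgdmm tetpk epdbi netc njku nxmst
Hunk 3: at line 6 remove [elhgr,lgdmm,tetpk] add [bafff,pxki] -> 13 lines: bmhbj bgarh xbm hyp luc ajwxd johof bafff pxki epdbi netc njku nxmst

Answer: bmhbj
bgarh
xbm
hyp
luc
ajwxd
johof
bafff
pxki
epdbi
netc
njku
nxmst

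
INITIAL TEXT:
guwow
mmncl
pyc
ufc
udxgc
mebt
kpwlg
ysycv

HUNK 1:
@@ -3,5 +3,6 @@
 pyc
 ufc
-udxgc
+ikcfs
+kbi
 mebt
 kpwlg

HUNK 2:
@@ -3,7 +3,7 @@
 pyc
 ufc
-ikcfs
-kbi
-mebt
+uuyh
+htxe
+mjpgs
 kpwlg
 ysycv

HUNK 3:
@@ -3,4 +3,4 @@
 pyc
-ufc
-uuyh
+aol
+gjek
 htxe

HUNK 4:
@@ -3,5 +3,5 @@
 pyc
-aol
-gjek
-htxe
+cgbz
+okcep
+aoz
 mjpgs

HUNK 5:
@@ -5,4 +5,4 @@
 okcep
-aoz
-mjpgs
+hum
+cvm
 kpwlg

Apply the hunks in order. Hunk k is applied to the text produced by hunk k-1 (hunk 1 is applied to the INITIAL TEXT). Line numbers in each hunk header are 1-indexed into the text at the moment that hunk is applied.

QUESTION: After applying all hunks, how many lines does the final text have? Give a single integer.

Hunk 1: at line 3 remove [udxgc] add [ikcfs,kbi] -> 9 lines: guwow mmncl pyc ufc ikcfs kbi mebt kpwlg ysycv
Hunk 2: at line 3 remove [ikcfs,kbi,mebt] add [uuyh,htxe,mjpgs] -> 9 lines: guwow mmncl pyc ufc uuyh htxe mjpgs kpwlg ysycv
Hunk 3: at line 3 remove [ufc,uuyh] add [aol,gjek] -> 9 lines: guwow mmncl pyc aol gjek htxe mjpgs kpwlg ysycv
Hunk 4: at line 3 remove [aol,gjek,htxe] add [cgbz,okcep,aoz] -> 9 lines: guwow mmncl pyc cgbz okcep aoz mjpgs kpwlg ysycv
Hunk 5: at line 5 remove [aoz,mjpgs] add [hum,cvm] -> 9 lines: guwow mmncl pyc cgbz okcep hum cvm kpwlg ysycv
Final line count: 9

Answer: 9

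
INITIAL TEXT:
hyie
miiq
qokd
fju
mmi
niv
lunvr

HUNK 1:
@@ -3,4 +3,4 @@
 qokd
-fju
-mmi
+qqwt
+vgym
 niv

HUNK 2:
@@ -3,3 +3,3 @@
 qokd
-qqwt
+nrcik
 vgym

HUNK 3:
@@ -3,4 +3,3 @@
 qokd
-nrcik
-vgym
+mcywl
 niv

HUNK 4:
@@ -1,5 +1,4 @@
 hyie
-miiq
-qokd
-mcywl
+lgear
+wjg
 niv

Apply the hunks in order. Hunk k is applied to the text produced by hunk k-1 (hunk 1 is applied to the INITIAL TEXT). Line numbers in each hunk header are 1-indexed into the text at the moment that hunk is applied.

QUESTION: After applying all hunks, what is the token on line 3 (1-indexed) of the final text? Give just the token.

Hunk 1: at line 3 remove [fju,mmi] add [qqwt,vgym] -> 7 lines: hyie miiq qokd qqwt vgym niv lunvr
Hunk 2: at line 3 remove [qqwt] add [nrcik] -> 7 lines: hyie miiq qokd nrcik vgym niv lunvr
Hunk 3: at line 3 remove [nrcik,vgym] add [mcywl] -> 6 lines: hyie miiq qokd mcywl niv lunvr
Hunk 4: at line 1 remove [miiq,qokd,mcywl] add [lgear,wjg] -> 5 lines: hyie lgear wjg niv lunvr
Final line 3: wjg

Answer: wjg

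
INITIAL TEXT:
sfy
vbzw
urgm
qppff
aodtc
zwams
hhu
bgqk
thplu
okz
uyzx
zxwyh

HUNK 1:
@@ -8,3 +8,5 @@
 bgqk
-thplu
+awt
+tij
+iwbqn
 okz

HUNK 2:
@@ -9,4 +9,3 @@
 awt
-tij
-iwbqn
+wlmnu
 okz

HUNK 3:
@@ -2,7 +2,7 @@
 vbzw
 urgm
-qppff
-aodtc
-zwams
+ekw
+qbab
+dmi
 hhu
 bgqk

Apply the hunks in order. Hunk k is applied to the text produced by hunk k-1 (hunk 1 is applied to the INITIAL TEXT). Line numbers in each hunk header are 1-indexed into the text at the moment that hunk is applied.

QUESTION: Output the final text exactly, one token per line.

Hunk 1: at line 8 remove [thplu] add [awt,tij,iwbqn] -> 14 lines: sfy vbzw urgm qppff aodtc zwams hhu bgqk awt tij iwbqn okz uyzx zxwyh
Hunk 2: at line 9 remove [tij,iwbqn] add [wlmnu] -> 13 lines: sfy vbzw urgm qppff aodtc zwams hhu bgqk awt wlmnu okz uyzx zxwyh
Hunk 3: at line 2 remove [qppff,aodtc,zwams] add [ekw,qbab,dmi] -> 13 lines: sfy vbzw urgm ekw qbab dmi hhu bgqk awt wlmnu okz uyzx zxwyh

Answer: sfy
vbzw
urgm
ekw
qbab
dmi
hhu
bgqk
awt
wlmnu
okz
uyzx
zxwyh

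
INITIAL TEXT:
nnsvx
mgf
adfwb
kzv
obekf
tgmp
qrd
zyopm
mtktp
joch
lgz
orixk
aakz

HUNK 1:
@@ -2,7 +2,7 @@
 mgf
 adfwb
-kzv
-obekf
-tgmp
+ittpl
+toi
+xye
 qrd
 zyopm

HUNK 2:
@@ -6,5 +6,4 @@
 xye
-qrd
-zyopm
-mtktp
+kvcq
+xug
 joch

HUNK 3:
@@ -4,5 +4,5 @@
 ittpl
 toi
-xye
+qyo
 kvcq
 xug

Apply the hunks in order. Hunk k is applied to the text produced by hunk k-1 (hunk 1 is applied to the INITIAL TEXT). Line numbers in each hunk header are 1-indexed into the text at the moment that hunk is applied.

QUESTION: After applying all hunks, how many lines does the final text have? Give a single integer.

Hunk 1: at line 2 remove [kzv,obekf,tgmp] add [ittpl,toi,xye] -> 13 lines: nnsvx mgf adfwb ittpl toi xye qrd zyopm mtktp joch lgz orixk aakz
Hunk 2: at line 6 remove [qrd,zyopm,mtktp] add [kvcq,xug] -> 12 lines: nnsvx mgf adfwb ittpl toi xye kvcq xug joch lgz orixk aakz
Hunk 3: at line 4 remove [xye] add [qyo] -> 12 lines: nnsvx mgf adfwb ittpl toi qyo kvcq xug joch lgz orixk aakz
Final line count: 12

Answer: 12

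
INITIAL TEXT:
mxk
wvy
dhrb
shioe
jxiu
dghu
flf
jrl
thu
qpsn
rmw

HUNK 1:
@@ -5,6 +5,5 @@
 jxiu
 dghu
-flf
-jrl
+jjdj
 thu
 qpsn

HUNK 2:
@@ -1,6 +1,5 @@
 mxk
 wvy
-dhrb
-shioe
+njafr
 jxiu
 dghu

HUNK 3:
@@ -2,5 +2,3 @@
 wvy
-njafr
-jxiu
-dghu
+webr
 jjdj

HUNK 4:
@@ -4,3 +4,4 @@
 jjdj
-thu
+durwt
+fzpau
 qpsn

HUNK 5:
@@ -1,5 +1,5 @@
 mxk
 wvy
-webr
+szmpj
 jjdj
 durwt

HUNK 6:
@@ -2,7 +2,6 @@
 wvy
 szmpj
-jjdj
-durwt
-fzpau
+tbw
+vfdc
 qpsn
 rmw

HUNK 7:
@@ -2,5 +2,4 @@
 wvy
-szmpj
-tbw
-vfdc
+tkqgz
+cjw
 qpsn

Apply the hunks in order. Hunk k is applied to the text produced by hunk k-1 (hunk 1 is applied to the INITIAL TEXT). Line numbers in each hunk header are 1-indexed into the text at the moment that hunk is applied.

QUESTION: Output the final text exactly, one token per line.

Answer: mxk
wvy
tkqgz
cjw
qpsn
rmw

Derivation:
Hunk 1: at line 5 remove [flf,jrl] add [jjdj] -> 10 lines: mxk wvy dhrb shioe jxiu dghu jjdj thu qpsn rmw
Hunk 2: at line 1 remove [dhrb,shioe] add [njafr] -> 9 lines: mxk wvy njafr jxiu dghu jjdj thu qpsn rmw
Hunk 3: at line 2 remove [njafr,jxiu,dghu] add [webr] -> 7 lines: mxk wvy webr jjdj thu qpsn rmw
Hunk 4: at line 4 remove [thu] add [durwt,fzpau] -> 8 lines: mxk wvy webr jjdj durwt fzpau qpsn rmw
Hunk 5: at line 1 remove [webr] add [szmpj] -> 8 lines: mxk wvy szmpj jjdj durwt fzpau qpsn rmw
Hunk 6: at line 2 remove [jjdj,durwt,fzpau] add [tbw,vfdc] -> 7 lines: mxk wvy szmpj tbw vfdc qpsn rmw
Hunk 7: at line 2 remove [szmpj,tbw,vfdc] add [tkqgz,cjw] -> 6 lines: mxk wvy tkqgz cjw qpsn rmw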